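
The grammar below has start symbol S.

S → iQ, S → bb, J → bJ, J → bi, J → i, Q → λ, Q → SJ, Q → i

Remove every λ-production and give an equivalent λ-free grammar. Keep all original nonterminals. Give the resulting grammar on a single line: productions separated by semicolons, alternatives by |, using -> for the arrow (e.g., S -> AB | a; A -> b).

Nullable set: {Q}.
S -> iQ: Q nullable, giving i | iQ.
Drop Q -> λ.
Unchanged (no nullable symbols): S -> bb; J -> bJ; J -> bi; J -> i; Q -> SJ; Q -> i.

S -> i | bb | iQ; J -> i | bJ | bi; Q -> i | SJ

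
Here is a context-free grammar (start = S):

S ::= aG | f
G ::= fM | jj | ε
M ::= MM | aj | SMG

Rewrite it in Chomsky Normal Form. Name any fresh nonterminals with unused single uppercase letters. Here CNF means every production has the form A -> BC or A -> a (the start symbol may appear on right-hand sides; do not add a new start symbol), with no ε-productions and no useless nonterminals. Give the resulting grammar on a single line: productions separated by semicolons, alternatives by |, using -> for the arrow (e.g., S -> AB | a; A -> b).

Nullable: {G}; after ε-elimination: S -> a | f | aG; G -> fM | jj; M -> MM | SM | aj | SMG.
No unit productions to eliminate.
TERM: introduce C -> a, A -> f, B -> j and substitute in every rule of length ≥2.
BIN: M -> SMG becomes M -> SD, D -> MG.

S -> a | f | CG; A -> f; B -> j; C -> a; D -> MG; G -> AM | BB; M -> CB | MM | SD | SM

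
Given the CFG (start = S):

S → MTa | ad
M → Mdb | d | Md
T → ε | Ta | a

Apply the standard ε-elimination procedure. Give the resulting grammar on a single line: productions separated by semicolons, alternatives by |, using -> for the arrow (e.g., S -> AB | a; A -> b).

S -> Ma | ad | MTa; M -> d | Md | Mdb; T -> a | Ta

Nullable set: {T}.
S -> MTa: T nullable, giving MTa | Ma.
Drop T -> ε.
T -> Ta: T nullable, giving Ta | a.
Unchanged (no nullable symbols): S -> ad; M -> Md; M -> Mdb; M -> d; T -> a.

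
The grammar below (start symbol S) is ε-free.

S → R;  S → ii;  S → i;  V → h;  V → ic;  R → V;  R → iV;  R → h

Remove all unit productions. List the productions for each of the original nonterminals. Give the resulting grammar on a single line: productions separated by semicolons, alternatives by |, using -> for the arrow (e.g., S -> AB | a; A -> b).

Unit productions: R->V, S->R.
Unit pairs (A ⇒* B via units): (R,V), (S,R), (S,V).
S: inherits non-unit rules of {R, S, V} → h | i | iV | ic | ii.
R: inherits non-unit rules of {R, V} → h | iV | ic.
V: inherits non-unit rules of {V} → h | ic.

S -> h | i | iV | ic | ii; R -> h | iV | ic; V -> h | ic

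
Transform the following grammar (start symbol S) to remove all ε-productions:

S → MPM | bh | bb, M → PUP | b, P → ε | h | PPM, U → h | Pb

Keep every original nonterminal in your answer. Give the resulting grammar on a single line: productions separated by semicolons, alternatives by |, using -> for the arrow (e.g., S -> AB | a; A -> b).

S -> MM | bb | bh | MPM; M -> U | b | PU | UP | PUP; P -> M | h | PM | PPM; U -> b | h | Pb

Nullable set: {P}.
S -> MPM: P nullable, giving MM | MPM.
M -> PUP: P, P nullable, giving PU | PUP | U | UP.
Drop P -> ε.
P -> PPM: P, P nullable, giving M | PM | PPM.
U -> Pb: P nullable, giving Pb | b.
Unchanged (no nullable symbols): S -> bb; S -> bh; M -> b; P -> h; U -> h.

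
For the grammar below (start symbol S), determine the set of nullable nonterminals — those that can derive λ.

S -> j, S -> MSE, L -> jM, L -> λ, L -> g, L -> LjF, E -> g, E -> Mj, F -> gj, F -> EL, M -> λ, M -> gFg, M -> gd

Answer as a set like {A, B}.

{L, M}

Directly nullable (have an ε-rule): {L, M}.
Not nullable: E, F, S — each has a terminal in every rule's right-hand side or depends on a non-nullable symbol.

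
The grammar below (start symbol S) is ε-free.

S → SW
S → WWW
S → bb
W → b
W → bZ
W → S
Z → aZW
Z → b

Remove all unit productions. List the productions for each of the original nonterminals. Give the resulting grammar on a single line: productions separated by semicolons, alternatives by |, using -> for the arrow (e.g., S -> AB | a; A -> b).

S -> SW | bb | WWW; W -> b | SW | bZ | bb | WWW; Z -> b | aZW

Unit productions: W->S.
Unit pairs (A ⇒* B via units): (W,S).
S: inherits non-unit rules of {S} → SW | WWW | bb.
W: inherits non-unit rules of {S, W} → SW | WWW | b | bZ | bb.
Z: inherits non-unit rules of {Z} → aZW | b.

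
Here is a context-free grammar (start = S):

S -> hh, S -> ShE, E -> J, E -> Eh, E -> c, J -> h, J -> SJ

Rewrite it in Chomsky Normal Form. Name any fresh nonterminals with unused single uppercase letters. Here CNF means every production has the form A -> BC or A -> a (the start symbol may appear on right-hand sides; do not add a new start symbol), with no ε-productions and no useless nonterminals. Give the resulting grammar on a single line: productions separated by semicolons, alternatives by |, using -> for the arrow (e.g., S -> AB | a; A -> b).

S -> AA | SB; A -> h; B -> AE; E -> c | h | EA | SJ; J -> h | SJ

No ε-productions.
After unit-elimination: S -> hh | ShE; E -> c | h | Eh | SJ; J -> h | SJ.
TERM: introduce A -> h and substitute in every rule of length ≥2.
BIN: S -> SAE becomes S -> SB, B -> AE.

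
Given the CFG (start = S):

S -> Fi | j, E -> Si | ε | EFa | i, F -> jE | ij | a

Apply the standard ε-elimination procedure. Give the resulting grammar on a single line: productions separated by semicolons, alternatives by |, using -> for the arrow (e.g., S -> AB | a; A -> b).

S -> j | Fi; E -> i | Fa | Si | EFa; F -> a | j | ij | jE

Nullable set: {E}.
Drop E -> ε.
E -> EFa: E nullable, giving EFa | Fa.
F -> jE: E nullable, giving j | jE.
Unchanged (no nullable symbols): S -> Fi; S -> j; E -> Si; E -> i; F -> a; F -> ij.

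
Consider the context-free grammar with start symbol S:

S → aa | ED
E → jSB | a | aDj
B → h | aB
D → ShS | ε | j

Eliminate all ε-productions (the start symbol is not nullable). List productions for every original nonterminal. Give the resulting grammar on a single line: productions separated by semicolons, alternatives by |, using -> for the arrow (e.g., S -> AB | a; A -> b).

Nullable set: {D}.
S -> ED: D nullable, giving E | ED.
Drop D -> ε.
E -> aDj: D nullable, giving aDj | aj.
Unchanged (no nullable symbols): S -> aa; B -> aB; B -> h; D -> ShS; D -> j; E -> a; E -> jSB.

S -> E | ED | aa; B -> h | aB; D -> j | ShS; E -> a | aj | aDj | jSB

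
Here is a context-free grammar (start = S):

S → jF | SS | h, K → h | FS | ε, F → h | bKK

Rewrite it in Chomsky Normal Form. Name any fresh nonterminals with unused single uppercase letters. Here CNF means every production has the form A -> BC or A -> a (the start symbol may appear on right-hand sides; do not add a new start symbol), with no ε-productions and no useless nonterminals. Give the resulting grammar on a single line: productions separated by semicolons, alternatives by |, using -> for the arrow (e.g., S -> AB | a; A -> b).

S -> h | BF | SS; A -> b; B -> j; C -> KK; F -> b | h | AC | AK; K -> h | FS

Nullable: {K}; after ε-elimination: S -> h | SS | jF; F -> b | h | bK | bKK; K -> h | FS.
No unit productions to eliminate.
TERM: introduce A -> b, B -> j and substitute in every rule of length ≥2.
BIN: F -> AKK becomes F -> AC, C -> KK.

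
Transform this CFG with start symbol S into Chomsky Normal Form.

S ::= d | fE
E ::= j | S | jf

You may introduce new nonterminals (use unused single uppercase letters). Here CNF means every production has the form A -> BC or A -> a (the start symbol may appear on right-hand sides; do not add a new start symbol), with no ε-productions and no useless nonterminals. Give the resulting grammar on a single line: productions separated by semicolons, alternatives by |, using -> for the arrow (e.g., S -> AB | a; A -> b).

No ε-productions.
After unit-elimination: S -> d | fE; E -> d | j | fE | jf.
TERM: introduce A -> f, B -> j and substitute in every rule of length ≥2.

S -> d | AE; A -> f; B -> j; E -> d | j | AE | BA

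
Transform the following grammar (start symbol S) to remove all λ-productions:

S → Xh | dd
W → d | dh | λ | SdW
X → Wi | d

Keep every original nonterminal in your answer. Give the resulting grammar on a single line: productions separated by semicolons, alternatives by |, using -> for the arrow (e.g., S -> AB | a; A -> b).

S -> Xh | dd; W -> d | Sd | dh | SdW; X -> d | i | Wi

Nullable set: {W}.
Drop W -> λ.
W -> SdW: W nullable, giving Sd | SdW.
X -> Wi: W nullable, giving Wi | i.
Unchanged (no nullable symbols): S -> Xh; S -> dd; W -> d; W -> dh; X -> d.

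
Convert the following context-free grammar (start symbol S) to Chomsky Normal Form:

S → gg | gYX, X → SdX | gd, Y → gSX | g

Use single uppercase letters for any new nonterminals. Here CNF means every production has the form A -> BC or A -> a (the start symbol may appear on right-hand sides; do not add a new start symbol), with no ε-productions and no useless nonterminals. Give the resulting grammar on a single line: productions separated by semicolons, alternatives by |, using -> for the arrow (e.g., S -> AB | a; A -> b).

S -> AA | AC; A -> g; B -> d; C -> YX; D -> BX; E -> SX; X -> AB | SD; Y -> g | AE

No ε-productions.
No unit productions to eliminate.
TERM: introduce B -> d, A -> g and substitute in every rule of length ≥2.
BIN: S -> AYX becomes S -> AC, C -> YX; X -> SBX becomes X -> SD, D -> BX; Y -> ASX becomes Y -> AE, E -> SX.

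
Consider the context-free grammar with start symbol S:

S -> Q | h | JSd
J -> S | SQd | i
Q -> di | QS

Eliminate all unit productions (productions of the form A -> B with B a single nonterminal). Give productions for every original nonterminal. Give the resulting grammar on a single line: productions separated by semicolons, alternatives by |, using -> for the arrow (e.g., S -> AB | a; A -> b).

Unit productions: J->S, S->Q.
Unit pairs (A ⇒* B via units): (J,Q), (J,S), (S,Q).
S: inherits non-unit rules of {Q, S} → JSd | QS | di | h.
J: inherits non-unit rules of {J, Q, S} → JSd | QS | SQd | di | h | i.
Q: inherits non-unit rules of {Q} → QS | di.

S -> h | QS | di | JSd; J -> h | i | QS | di | JSd | SQd; Q -> QS | di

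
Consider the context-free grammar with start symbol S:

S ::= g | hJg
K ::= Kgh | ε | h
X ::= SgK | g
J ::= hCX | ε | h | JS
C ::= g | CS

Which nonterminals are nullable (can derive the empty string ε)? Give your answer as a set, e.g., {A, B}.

{J, K}

Directly nullable (have an ε-rule): {J, K}.
Not nullable: C, S, X — each has a terminal in every rule's right-hand side or depends on a non-nullable symbol.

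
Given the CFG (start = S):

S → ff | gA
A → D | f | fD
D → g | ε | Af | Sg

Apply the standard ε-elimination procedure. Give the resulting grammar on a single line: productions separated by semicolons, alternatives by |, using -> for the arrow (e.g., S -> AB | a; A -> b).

Nullable set: {A, D}.
S -> gA: A nullable, giving g | gA.
A -> D: D nullable, giving D.
A -> fD: D nullable, giving f | fD.
Drop D -> ε.
D -> Af: A nullable, giving Af | f.
Unchanged (no nullable symbols): S -> ff; A -> f; D -> Sg; D -> g.

S -> g | ff | gA; A -> D | f | fD; D -> f | g | Af | Sg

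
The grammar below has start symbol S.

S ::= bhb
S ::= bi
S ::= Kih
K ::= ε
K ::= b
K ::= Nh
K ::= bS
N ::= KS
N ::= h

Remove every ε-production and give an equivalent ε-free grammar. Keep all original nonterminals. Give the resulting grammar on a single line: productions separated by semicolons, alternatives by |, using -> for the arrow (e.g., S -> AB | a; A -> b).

Nullable set: {K}.
S -> Kih: K nullable, giving Kih | ih.
Drop K -> ε.
N -> KS: K nullable, giving KS | S.
Unchanged (no nullable symbols): S -> bhb; S -> bi; K -> Nh; K -> b; K -> bS; N -> h.

S -> bi | ih | Kih | bhb; K -> b | Nh | bS; N -> S | h | KS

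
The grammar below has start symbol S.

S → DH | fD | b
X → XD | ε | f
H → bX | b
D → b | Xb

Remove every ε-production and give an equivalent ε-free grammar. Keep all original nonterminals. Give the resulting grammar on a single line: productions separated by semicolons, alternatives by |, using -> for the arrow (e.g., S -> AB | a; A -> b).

Nullable set: {X}.
D -> Xb: X nullable, giving Xb | b.
H -> bX: X nullable, giving b | bX.
Drop X -> ε.
X -> XD: X nullable, giving D | XD.
Unchanged (no nullable symbols): S -> DH; S -> b; S -> fD; D -> b; H -> b; X -> f.

S -> b | DH | fD; D -> b | Xb; H -> b | bX; X -> D | f | XD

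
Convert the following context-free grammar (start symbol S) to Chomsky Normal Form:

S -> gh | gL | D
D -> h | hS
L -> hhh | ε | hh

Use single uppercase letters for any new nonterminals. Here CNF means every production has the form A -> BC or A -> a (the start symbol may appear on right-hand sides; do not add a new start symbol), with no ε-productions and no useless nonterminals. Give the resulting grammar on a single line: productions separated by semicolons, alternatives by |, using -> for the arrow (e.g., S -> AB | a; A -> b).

Nullable: {L}; after ε-elimination: S -> D | g | gL | gh; D -> h | hS; L -> hh | hhh.
After unit-elimination: S -> g | h | gL | gh | hS; D -> h | hS; L -> hh | hhh.
TERM: introduce B -> g, A -> h and substitute in every rule of length ≥2.
BIN: L -> AAA becomes L -> AC, C -> AA.
Drop unreachable/unproductive: D.

S -> g | h | AS | BA | BL; A -> h; B -> g; C -> AA; L -> AA | AC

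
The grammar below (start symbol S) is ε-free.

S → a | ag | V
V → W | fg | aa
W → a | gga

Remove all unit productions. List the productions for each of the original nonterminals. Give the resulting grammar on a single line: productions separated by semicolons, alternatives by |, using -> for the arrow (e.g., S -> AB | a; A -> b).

S -> a | aa | ag | fg | gga; V -> a | aa | fg | gga; W -> a | gga

Unit productions: S->V, V->W.
Unit pairs (A ⇒* B via units): (S,V), (S,W), (V,W).
S: inherits non-unit rules of {S, V, W} → a | aa | ag | fg | gga.
V: inherits non-unit rules of {V, W} → a | aa | fg | gga.
W: inherits non-unit rules of {W} → a | gga.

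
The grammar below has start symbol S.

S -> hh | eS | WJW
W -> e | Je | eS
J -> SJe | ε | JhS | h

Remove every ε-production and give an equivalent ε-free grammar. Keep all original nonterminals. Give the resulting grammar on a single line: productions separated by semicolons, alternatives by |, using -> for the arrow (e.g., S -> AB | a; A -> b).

Nullable set: {J}.
S -> WJW: J nullable, giving WJW | WW.
Drop J -> ε.
J -> JhS: J nullable, giving JhS | hS.
J -> SJe: J nullable, giving SJe | Se.
W -> Je: J nullable, giving Je | e.
Unchanged (no nullable symbols): S -> eS; S -> hh; J -> h; W -> e; W -> eS.

S -> WW | eS | hh | WJW; J -> h | Se | hS | JhS | SJe; W -> e | Je | eS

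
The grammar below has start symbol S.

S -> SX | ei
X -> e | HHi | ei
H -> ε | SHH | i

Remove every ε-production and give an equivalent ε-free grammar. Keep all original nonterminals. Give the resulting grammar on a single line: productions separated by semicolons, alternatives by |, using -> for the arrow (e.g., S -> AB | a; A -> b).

S -> SX | ei; H -> S | i | SH | SHH; X -> e | i | Hi | ei | HHi

Nullable set: {H}.
Drop H -> ε.
H -> SHH: H, H nullable, giving S | SH | SHH.
X -> HHi: H, H nullable, giving HHi | Hi | i.
Unchanged (no nullable symbols): S -> SX; S -> ei; H -> i; X -> e; X -> ei.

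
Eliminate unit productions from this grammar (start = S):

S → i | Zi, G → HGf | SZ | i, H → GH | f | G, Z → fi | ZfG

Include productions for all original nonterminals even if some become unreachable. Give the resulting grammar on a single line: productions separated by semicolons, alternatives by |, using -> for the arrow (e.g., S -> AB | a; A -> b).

S -> i | Zi; G -> i | SZ | HGf; H -> f | i | GH | SZ | HGf; Z -> fi | ZfG

Unit productions: H->G.
Unit pairs (A ⇒* B via units): (H,G).
S: inherits non-unit rules of {S} → Zi | i.
G: inherits non-unit rules of {G} → HGf | SZ | i.
H: inherits non-unit rules of {G, H} → GH | HGf | SZ | f | i.
Z: inherits non-unit rules of {Z} → ZfG | fi.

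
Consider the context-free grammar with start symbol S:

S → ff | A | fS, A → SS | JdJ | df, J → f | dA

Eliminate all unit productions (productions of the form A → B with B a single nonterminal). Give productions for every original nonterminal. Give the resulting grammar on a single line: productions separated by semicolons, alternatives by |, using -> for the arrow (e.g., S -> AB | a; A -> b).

Unit productions: S->A.
Unit pairs (A ⇒* B via units): (S,A).
S: inherits non-unit rules of {A, S} → JdJ | SS | df | fS | ff.
A: inherits non-unit rules of {A} → JdJ | SS | df.
J: inherits non-unit rules of {J} → dA | f.

S -> SS | df | fS | ff | JdJ; A -> SS | df | JdJ; J -> f | dA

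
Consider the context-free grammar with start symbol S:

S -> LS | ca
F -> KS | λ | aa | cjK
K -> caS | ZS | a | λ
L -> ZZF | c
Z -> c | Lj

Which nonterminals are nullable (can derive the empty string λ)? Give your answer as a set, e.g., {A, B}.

Directly nullable (have an ε-rule): {F, K}.
Not nullable: L, S, Z — each has a terminal in every rule's right-hand side or depends on a non-nullable symbol.

{F, K}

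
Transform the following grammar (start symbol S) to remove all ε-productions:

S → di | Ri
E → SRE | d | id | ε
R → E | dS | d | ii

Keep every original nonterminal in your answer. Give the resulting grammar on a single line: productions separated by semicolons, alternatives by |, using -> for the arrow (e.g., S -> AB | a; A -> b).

Nullable set: {E, R}.
S -> Ri: R nullable, giving Ri | i.
Drop E -> ε.
E -> SRE: R, E nullable, giving S | SE | SR | SRE.
R -> E: E nullable, giving E.
Unchanged (no nullable symbols): S -> di; E -> d; E -> id; R -> d; R -> dS; R -> ii.

S -> i | Ri | di; E -> S | d | SE | SR | id | SRE; R -> E | d | dS | ii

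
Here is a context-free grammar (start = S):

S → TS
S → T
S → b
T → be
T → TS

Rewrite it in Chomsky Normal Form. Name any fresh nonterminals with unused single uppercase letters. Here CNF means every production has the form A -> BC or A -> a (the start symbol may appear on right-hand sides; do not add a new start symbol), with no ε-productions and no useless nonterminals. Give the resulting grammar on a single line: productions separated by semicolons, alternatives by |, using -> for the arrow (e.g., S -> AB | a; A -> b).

S -> b | AB | TS; A -> b; B -> e; T -> AB | TS

No ε-productions.
After unit-elimination: S -> b | TS | be; T -> TS | be.
TERM: introduce A -> b, B -> e and substitute in every rule of length ≥2.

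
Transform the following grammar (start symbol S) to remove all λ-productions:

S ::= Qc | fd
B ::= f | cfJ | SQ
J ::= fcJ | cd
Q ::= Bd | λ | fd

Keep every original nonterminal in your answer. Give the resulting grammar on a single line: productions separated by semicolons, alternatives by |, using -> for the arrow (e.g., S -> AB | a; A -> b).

Nullable set: {Q}.
S -> Qc: Q nullable, giving Qc | c.
B -> SQ: Q nullable, giving S | SQ.
Drop Q -> λ.
Unchanged (no nullable symbols): S -> fd; B -> cfJ; B -> f; J -> cd; J -> fcJ; Q -> Bd; Q -> fd.

S -> c | Qc | fd; B -> S | f | SQ | cfJ; J -> cd | fcJ; Q -> Bd | fd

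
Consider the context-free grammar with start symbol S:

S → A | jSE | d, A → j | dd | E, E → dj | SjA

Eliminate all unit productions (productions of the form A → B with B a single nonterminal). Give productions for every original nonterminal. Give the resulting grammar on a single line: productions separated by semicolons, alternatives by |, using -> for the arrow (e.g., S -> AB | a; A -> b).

Unit productions: A->E, S->A.
Unit pairs (A ⇒* B via units): (A,E), (S,A), (S,E).
S: inherits non-unit rules of {A, E, S} → SjA | d | dd | dj | j | jSE.
A: inherits non-unit rules of {A, E} → SjA | dd | dj | j.
E: inherits non-unit rules of {E} → SjA | dj.

S -> d | j | dd | dj | SjA | jSE; A -> j | dd | dj | SjA; E -> dj | SjA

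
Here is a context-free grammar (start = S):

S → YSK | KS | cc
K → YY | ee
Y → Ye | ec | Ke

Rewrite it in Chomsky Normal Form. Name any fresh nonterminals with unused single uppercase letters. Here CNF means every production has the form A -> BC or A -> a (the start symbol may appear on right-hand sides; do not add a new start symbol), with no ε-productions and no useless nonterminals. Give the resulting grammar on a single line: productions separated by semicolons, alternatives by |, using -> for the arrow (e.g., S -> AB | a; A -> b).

S -> BB | KS | YC; A -> e; B -> c; C -> SK; K -> AA | YY; Y -> AB | KA | YA

No ε-productions.
No unit productions to eliminate.
TERM: introduce B -> c, A -> e and substitute in every rule of length ≥2.
BIN: S -> YSK becomes S -> YC, C -> SK.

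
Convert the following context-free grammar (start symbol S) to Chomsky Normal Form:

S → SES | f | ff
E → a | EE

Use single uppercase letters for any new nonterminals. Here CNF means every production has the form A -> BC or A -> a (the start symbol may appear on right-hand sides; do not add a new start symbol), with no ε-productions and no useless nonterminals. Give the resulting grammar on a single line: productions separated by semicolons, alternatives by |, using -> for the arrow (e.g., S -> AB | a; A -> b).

S -> f | AA | SB; A -> f; B -> ES; E -> a | EE

No ε-productions.
No unit productions to eliminate.
TERM: introduce A -> f and substitute in every rule of length ≥2.
BIN: S -> SES becomes S -> SB, B -> ES.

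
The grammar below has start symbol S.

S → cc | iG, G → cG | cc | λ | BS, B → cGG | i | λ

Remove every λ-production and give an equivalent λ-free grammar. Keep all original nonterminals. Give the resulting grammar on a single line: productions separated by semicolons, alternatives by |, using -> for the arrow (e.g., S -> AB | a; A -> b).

S -> i | cc | iG; B -> c | i | cG | cGG; G -> S | c | BS | cG | cc

Nullable set: {B, G}.
S -> iG: G nullable, giving i | iG.
Drop B -> λ.
B -> cGG: G, G nullable, giving c | cG | cGG.
Drop G -> λ.
G -> BS: B nullable, giving BS | S.
G -> cG: G nullable, giving c | cG.
Unchanged (no nullable symbols): S -> cc; B -> i; G -> cc.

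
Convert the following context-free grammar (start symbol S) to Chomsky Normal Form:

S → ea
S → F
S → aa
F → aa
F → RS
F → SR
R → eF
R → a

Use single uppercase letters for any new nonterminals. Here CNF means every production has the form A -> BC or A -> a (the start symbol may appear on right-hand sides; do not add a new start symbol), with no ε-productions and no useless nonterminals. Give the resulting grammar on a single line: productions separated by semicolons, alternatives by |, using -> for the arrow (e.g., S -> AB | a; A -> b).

No ε-productions.
After unit-elimination: S -> RS | SR | aa | ea; F -> RS | SR | aa; R -> a | eF.
TERM: introduce A -> a, B -> e and substitute in every rule of length ≥2.

S -> AA | BA | RS | SR; A -> a; B -> e; F -> AA | RS | SR; R -> a | BF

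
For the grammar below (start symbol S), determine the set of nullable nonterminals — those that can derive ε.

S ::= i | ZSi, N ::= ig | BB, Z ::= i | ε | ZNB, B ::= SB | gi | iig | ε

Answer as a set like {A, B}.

Directly nullable (have an ε-rule): {B, Z}.
N is nullable via N -> BB (every symbol on the right is already known nullable).
Not nullable: S — each has a terminal in every rule's right-hand side or depends on a non-nullable symbol.

{B, N, Z}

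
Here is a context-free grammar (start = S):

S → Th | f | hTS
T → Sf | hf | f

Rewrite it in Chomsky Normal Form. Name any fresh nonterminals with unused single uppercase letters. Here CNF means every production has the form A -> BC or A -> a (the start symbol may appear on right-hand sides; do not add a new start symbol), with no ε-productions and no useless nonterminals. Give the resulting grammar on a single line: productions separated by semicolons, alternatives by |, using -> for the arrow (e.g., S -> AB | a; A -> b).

S -> f | AC | TA; A -> h; B -> f; C -> TS; T -> f | AB | SB

No ε-productions.
No unit productions to eliminate.
TERM: introduce B -> f, A -> h and substitute in every rule of length ≥2.
BIN: S -> ATS becomes S -> AC, C -> TS.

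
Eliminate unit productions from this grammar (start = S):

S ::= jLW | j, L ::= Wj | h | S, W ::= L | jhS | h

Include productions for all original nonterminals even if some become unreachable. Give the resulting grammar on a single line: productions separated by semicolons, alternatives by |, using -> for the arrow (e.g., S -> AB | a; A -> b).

Unit productions: L->S, W->L.
Unit pairs (A ⇒* B via units): (L,S), (W,L), (W,S).
S: inherits non-unit rules of {S} → j | jLW.
L: inherits non-unit rules of {L, S} → Wj | h | j | jLW.
W: inherits non-unit rules of {L, S, W} → Wj | h | j | jLW | jhS.

S -> j | jLW; L -> h | j | Wj | jLW; W -> h | j | Wj | jLW | jhS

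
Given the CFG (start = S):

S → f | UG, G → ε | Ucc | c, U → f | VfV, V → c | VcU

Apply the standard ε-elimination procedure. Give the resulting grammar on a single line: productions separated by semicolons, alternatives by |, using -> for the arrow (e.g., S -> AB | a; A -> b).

Nullable set: {G}.
S -> UG: G nullable, giving U | UG.
Drop G -> ε.
Unchanged (no nullable symbols): S -> f; G -> Ucc; G -> c; U -> VfV; U -> f; V -> VcU; V -> c.

S -> U | f | UG; G -> c | Ucc; U -> f | VfV; V -> c | VcU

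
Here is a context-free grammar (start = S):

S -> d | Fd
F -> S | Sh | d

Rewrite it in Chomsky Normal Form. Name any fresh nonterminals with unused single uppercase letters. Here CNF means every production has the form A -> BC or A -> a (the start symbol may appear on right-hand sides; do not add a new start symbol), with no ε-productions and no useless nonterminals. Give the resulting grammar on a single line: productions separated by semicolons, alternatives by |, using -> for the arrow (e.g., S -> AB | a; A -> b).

No ε-productions.
After unit-elimination: S -> d | Fd; F -> d | Fd | Sh.
TERM: introduce A -> d, B -> h and substitute in every rule of length ≥2.

S -> d | FA; A -> d; B -> h; F -> d | FA | SB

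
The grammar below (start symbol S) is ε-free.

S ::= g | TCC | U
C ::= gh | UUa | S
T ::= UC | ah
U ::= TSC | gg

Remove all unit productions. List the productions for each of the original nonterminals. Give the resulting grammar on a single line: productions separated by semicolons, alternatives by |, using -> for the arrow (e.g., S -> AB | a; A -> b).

S -> g | gg | TCC | TSC; C -> g | gg | gh | TCC | TSC | UUa; T -> UC | ah; U -> gg | TSC

Unit productions: C->S, S->U.
Unit pairs (A ⇒* B via units): (C,S), (C,U), (S,U).
S: inherits non-unit rules of {S, U} → TCC | TSC | g | gg.
C: inherits non-unit rules of {C, S, U} → TCC | TSC | UUa | g | gg | gh.
T: inherits non-unit rules of {T} → UC | ah.
U: inherits non-unit rules of {U} → TSC | gg.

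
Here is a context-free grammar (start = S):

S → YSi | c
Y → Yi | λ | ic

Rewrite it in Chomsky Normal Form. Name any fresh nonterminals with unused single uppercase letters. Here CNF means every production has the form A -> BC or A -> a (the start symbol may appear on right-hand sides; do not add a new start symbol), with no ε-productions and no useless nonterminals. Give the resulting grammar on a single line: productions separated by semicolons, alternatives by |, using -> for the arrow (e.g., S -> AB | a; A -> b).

S -> c | SA | YC; A -> i; B -> c; C -> SA; Y -> i | AB | YA

Nullable: {Y}; after ε-elimination: S -> c | Si | YSi; Y -> i | Yi | ic.
No unit productions to eliminate.
TERM: introduce B -> c, A -> i and substitute in every rule of length ≥2.
BIN: S -> YSA becomes S -> YC, C -> SA.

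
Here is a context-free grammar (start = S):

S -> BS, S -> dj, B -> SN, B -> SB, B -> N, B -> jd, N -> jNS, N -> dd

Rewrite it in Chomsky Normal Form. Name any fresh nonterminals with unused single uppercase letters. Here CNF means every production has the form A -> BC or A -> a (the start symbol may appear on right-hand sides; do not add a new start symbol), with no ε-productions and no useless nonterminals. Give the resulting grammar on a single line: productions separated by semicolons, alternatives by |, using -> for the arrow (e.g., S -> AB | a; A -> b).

S -> AC | BS; A -> d; B -> AA | CA | CD | SB | SN; C -> j; D -> NS; E -> NS; N -> AA | CE

No ε-productions.
After unit-elimination: S -> BS | dj; B -> SB | SN | dd | jd | jNS; N -> dd | jNS.
TERM: introduce A -> d, C -> j and substitute in every rule of length ≥2.
BIN: B -> CNS becomes B -> CD, D -> NS; N -> CNS becomes N -> CE, E -> NS.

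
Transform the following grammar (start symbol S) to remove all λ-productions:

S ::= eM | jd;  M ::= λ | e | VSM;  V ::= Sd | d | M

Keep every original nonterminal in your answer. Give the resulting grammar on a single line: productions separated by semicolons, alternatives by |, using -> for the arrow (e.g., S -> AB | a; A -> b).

S -> e | eM | jd; M -> S | e | SM | VS | VSM; V -> M | d | Sd

Nullable set: {M, V}.
S -> eM: M nullable, giving e | eM.
Drop M -> λ.
M -> VSM: V, M nullable, giving S | SM | VS | VSM.
V -> M: M nullable, giving M.
Unchanged (no nullable symbols): S -> jd; M -> e; V -> Sd; V -> d.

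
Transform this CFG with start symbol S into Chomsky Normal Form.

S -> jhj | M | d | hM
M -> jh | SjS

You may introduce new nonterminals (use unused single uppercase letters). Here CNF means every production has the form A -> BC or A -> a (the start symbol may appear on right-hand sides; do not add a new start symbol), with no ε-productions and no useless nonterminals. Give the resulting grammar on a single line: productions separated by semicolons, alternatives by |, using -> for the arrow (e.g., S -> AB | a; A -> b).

No ε-productions.
After unit-elimination: S -> d | hM | jh | SjS | jhj; M -> jh | SjS.
TERM: introduce B -> h, A -> j and substitute in every rule of length ≥2.
BIN: M -> SAS becomes M -> SC, C -> AS; S -> ABA becomes S -> AD, D -> BA; S -> SAS becomes S -> SE, E -> AS.

S -> d | AB | AD | BM | SE; A -> j; B -> h; C -> AS; D -> BA; E -> AS; M -> AB | SC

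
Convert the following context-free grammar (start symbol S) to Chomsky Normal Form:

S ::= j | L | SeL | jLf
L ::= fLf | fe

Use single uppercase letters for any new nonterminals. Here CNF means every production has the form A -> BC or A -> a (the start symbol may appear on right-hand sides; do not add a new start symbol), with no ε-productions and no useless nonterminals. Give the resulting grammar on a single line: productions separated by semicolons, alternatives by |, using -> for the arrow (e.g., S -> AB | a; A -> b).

No ε-productions.
After unit-elimination: S -> j | fe | SeL | fLf | jLf; L -> fe | fLf.
TERM: introduce B -> e, A -> f, C -> j and substitute in every rule of length ≥2.
BIN: L -> ALA becomes L -> AD, D -> LA; S -> ALA becomes S -> AE, E -> LA; S -> CLA becomes S -> CF, F -> LA; S -> SBL becomes S -> SG, G -> BL.

S -> j | AB | AE | CF | SG; A -> f; B -> e; C -> j; D -> LA; E -> LA; F -> LA; G -> BL; L -> AB | AD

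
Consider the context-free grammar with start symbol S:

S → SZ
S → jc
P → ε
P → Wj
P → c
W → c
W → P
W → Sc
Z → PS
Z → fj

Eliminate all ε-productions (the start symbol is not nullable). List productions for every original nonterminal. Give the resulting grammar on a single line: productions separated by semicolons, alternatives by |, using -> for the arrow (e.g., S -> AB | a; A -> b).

Nullable set: {P, W}.
Drop P -> ε.
P -> Wj: W nullable, giving Wj | j.
W -> P: P nullable, giving P.
Z -> PS: P nullable, giving PS | S.
Unchanged (no nullable symbols): S -> SZ; S -> jc; P -> c; W -> Sc; W -> c; Z -> fj.

S -> SZ | jc; P -> c | j | Wj; W -> P | c | Sc; Z -> S | PS | fj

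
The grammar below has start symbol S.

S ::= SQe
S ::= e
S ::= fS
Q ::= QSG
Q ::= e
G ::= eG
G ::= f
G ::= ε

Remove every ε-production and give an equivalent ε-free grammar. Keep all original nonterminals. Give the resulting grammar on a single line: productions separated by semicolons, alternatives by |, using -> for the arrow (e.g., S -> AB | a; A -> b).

S -> e | fS | SQe; G -> e | f | eG; Q -> e | QS | QSG

Nullable set: {G}.
Drop G -> ε.
G -> eG: G nullable, giving e | eG.
Q -> QSG: G nullable, giving QS | QSG.
Unchanged (no nullable symbols): S -> SQe; S -> e; S -> fS; G -> f; Q -> e.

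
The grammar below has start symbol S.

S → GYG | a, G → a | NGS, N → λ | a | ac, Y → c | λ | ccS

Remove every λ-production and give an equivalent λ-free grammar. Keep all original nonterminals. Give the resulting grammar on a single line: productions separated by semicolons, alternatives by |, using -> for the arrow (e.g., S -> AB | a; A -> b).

S -> a | GG | GYG; G -> a | GS | NGS; N -> a | ac; Y -> c | ccS

Nullable set: {N, Y}.
S -> GYG: Y nullable, giving GG | GYG.
G -> NGS: N nullable, giving GS | NGS.
Drop N -> λ.
Drop Y -> λ.
Unchanged (no nullable symbols): S -> a; G -> a; N -> a; N -> ac; Y -> c; Y -> ccS.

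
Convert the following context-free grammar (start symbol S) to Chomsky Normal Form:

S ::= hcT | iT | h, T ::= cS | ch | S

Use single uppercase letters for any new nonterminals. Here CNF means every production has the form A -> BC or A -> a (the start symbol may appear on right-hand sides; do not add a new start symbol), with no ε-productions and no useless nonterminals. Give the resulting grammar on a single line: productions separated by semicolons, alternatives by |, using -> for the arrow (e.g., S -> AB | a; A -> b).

No ε-productions.
After unit-elimination: S -> h | iT | hcT; T -> h | cS | ch | iT | hcT.
TERM: introduce B -> c, A -> h, C -> i and substitute in every rule of length ≥2.
BIN: S -> ABT becomes S -> AD, D -> BT; T -> ABT becomes T -> AE, E -> BT.

S -> h | AD | CT; A -> h; B -> c; C -> i; D -> BT; E -> BT; T -> h | AE | BA | BS | CT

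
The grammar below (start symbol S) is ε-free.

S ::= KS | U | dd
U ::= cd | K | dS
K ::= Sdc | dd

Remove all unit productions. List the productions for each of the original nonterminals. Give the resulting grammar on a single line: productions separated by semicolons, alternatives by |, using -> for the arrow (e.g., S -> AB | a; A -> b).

S -> KS | cd | dS | dd | Sdc; K -> dd | Sdc; U -> cd | dS | dd | Sdc

Unit productions: S->U, U->K.
Unit pairs (A ⇒* B via units): (S,K), (S,U), (U,K).
S: inherits non-unit rules of {K, S, U} → KS | Sdc | cd | dS | dd.
K: inherits non-unit rules of {K} → Sdc | dd.
U: inherits non-unit rules of {K, U} → Sdc | cd | dS | dd.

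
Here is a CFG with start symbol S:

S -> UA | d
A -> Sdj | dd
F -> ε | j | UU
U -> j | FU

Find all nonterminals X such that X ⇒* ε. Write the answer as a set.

{F}

Directly nullable (have an ε-rule): {F}.
Not nullable: A, S, U — each has a terminal in every rule's right-hand side or depends on a non-nullable symbol.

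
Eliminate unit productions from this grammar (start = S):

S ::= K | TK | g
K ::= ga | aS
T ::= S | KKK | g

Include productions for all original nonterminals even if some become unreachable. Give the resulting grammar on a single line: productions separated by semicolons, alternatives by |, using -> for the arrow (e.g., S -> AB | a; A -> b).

S -> g | TK | aS | ga; K -> aS | ga; T -> g | TK | aS | ga | KKK

Unit productions: S->K, T->S.
Unit pairs (A ⇒* B via units): (S,K), (T,K), (T,S).
S: inherits non-unit rules of {K, S} → TK | aS | g | ga.
K: inherits non-unit rules of {K} → aS | ga.
T: inherits non-unit rules of {K, S, T} → KKK | TK | aS | g | ga.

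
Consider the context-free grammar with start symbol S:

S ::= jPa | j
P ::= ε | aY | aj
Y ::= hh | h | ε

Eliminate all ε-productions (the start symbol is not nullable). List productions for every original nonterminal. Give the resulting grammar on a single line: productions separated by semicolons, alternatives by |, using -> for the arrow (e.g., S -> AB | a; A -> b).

S -> j | ja | jPa; P -> a | aY | aj; Y -> h | hh

Nullable set: {P, Y}.
S -> jPa: P nullable, giving jPa | ja.
Drop P -> ε.
P -> aY: Y nullable, giving a | aY.
Drop Y -> ε.
Unchanged (no nullable symbols): S -> j; P -> aj; Y -> h; Y -> hh.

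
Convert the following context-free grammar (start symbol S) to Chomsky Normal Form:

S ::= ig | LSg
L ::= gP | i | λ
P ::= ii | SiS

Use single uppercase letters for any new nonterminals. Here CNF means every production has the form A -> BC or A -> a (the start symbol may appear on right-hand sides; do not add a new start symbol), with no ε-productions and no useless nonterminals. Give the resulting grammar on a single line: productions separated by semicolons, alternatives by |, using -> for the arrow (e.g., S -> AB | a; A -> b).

Nullable: {L}; after ε-elimination: S -> Sg | ig | LSg; L -> i | gP; P -> ii | SiS.
No unit productions to eliminate.
TERM: introduce A -> g, B -> i and substitute in every rule of length ≥2.
BIN: P -> SBS becomes P -> SC, C -> BS; S -> LSA becomes S -> LD, D -> SA.

S -> BA | LD | SA; A -> g; B -> i; C -> BS; D -> SA; L -> i | AP; P -> BB | SC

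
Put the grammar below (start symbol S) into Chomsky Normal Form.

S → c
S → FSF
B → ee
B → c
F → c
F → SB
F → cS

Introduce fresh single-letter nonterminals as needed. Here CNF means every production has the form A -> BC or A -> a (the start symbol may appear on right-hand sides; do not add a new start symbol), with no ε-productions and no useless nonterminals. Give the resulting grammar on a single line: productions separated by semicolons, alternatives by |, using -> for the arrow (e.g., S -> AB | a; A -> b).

S -> c | FD; A -> e; B -> c | AA; C -> c; D -> SF; F -> c | CS | SB

No ε-productions.
No unit productions to eliminate.
TERM: introduce C -> c, A -> e and substitute in every rule of length ≥2.
BIN: S -> FSF becomes S -> FD, D -> SF.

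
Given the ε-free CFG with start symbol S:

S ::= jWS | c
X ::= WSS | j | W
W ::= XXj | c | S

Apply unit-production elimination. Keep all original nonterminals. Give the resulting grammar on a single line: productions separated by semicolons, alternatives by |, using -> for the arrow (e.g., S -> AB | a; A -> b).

S -> c | jWS; W -> c | XXj | jWS; X -> c | j | WSS | XXj | jWS

Unit productions: W->S, X->W.
Unit pairs (A ⇒* B via units): (W,S), (X,S), (X,W).
S: inherits non-unit rules of {S} → c | jWS.
W: inherits non-unit rules of {S, W} → XXj | c | jWS.
X: inherits non-unit rules of {S, W, X} → WSS | XXj | c | j | jWS.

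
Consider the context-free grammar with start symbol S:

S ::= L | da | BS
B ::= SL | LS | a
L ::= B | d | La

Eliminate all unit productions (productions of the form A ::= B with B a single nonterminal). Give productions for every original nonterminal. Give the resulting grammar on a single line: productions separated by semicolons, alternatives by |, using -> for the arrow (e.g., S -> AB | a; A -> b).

Unit productions: L->B, S->L.
Unit pairs (A ⇒* B via units): (L,B), (S,B), (S,L).
S: inherits non-unit rules of {B, L, S} → BS | LS | La | SL | a | d | da.
B: inherits non-unit rules of {B} → LS | SL | a.
L: inherits non-unit rules of {B, L} → LS | La | SL | a | d.

S -> a | d | BS | LS | La | SL | da; B -> a | LS | SL; L -> a | d | LS | La | SL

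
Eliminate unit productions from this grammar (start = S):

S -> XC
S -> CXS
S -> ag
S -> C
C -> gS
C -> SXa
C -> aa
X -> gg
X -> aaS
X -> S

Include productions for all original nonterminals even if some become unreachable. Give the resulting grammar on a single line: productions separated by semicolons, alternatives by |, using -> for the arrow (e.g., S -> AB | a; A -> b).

Unit productions: S->C, X->S.
Unit pairs (A ⇒* B via units): (S,C), (X,C), (X,S).
S: inherits non-unit rules of {C, S} → CXS | SXa | XC | aa | ag | gS.
C: inherits non-unit rules of {C} → SXa | aa | gS.
X: inherits non-unit rules of {C, S, X} → CXS | SXa | XC | aa | aaS | ag | gS | gg.

S -> XC | aa | ag | gS | CXS | SXa; C -> aa | gS | SXa; X -> XC | aa | ag | gS | gg | CXS | SXa | aaS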